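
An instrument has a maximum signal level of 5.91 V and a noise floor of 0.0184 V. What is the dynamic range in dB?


Dynamic range = 20 * log10(Vmax / Vnoise).
DR = 20 * log10(5.91 / 0.0184)
DR = 20 * log10(321.2)
DR = 50.14 dB

50.14 dB


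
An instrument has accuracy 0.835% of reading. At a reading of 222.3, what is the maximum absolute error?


Absolute error = (accuracy% / 100) * reading.
Error = (0.835 / 100) * 222.3
Error = 0.00835 * 222.3
Error = 1.8562

1.8562


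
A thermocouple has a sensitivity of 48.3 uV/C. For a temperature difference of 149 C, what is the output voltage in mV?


The thermocouple output V = sensitivity * dT.
V = 48.3 uV/C * 149 C
V = 7196.7 uV
V = 7.197 mV

7.197 mV


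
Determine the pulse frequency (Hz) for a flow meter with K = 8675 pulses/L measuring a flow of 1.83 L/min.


Frequency = K * Q / 60 (converting L/min to L/s).
f = 8675 * 1.83 / 60
f = 15875.25 / 60
f = 264.59 Hz

264.59 Hz


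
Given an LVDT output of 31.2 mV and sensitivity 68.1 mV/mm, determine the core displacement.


Displacement = Vout / sensitivity.
d = 31.2 / 68.1
d = 0.458 mm

0.458 mm


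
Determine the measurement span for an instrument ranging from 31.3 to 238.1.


Span = upper range - lower range.
Span = 238.1 - (31.3)
Span = 206.8

206.8


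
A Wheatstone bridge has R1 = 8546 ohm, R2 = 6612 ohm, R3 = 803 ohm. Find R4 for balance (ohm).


At balance: R1*R4 = R2*R3, so R4 = R2*R3/R1.
R4 = 6612 * 803 / 8546
R4 = 5309436 / 8546
R4 = 621.28 ohm

621.28 ohm


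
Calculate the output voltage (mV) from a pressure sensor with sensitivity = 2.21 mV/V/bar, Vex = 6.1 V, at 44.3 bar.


Output = sensitivity * Vex * P.
Vout = 2.21 * 6.1 * 44.3
Vout = 13.481 * 44.3
Vout = 597.21 mV

597.21 mV


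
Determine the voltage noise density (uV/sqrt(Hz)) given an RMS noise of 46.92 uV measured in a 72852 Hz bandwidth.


Noise spectral density = Vrms / sqrt(BW).
NSD = 46.92 / sqrt(72852)
NSD = 46.92 / 269.9111
NSD = 0.1738 uV/sqrt(Hz)

0.1738 uV/sqrt(Hz)


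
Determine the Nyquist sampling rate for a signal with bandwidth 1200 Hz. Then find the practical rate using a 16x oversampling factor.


By Nyquist theorem, fs_min = 2 * fmax.
fs_min = 2 * 1200 = 2400 Hz
Practical rate = 16 * fs_min = 16 * 2400 = 38400 Hz

fs_min = 2400 Hz, fs_practical = 38400 Hz


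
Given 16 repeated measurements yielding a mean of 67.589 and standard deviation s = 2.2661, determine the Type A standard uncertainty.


The standard uncertainty for Type A evaluation is u = s / sqrt(n).
u = 2.2661 / sqrt(16)
u = 2.2661 / 4.0
u = 0.5665

0.5665


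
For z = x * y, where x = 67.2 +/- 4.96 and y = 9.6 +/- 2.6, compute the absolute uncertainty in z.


For a product z = x*y, the relative uncertainty is:
uz/z = sqrt((ux/x)^2 + (uy/y)^2)
Relative uncertainties: ux/x = 4.96/67.2 = 0.07381
uy/y = 2.6/9.6 = 0.270833
z = 67.2 * 9.6 = 645.1
uz = 645.1 * sqrt(0.07381^2 + 0.270833^2) = 181.092

181.092


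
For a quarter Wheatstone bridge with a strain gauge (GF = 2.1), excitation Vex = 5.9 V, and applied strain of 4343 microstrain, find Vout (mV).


Quarter bridge output: Vout = (GF * epsilon * Vex) / 4.
Vout = (2.1 * 4343e-6 * 5.9) / 4
Vout = 0.05380977 / 4 V
Vout = 0.01345244 V = 13.4524 mV

13.4524 mV


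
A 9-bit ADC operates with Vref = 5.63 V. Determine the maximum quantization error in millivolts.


The maximum quantization error is +/- LSB/2.
LSB = Vref / 2^n = 5.63 / 512 = 0.01099609 V
Max error = LSB / 2 = 0.01099609 / 2 = 0.00549805 V
Max error = 5.498 mV

5.498 mV


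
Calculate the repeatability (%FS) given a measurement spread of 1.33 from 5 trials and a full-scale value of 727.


Repeatability = (spread / full scale) * 100%.
R = (1.33 / 727) * 100
R = 0.183 %FS

0.183 %FS


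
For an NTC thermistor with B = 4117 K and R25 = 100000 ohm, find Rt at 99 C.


NTC thermistor equation: Rt = R25 * exp(B * (1/T - 1/T25)).
T in Kelvin: 372.15 K, T25 = 298.15 K
1/T - 1/T25 = 1/372.15 - 1/298.15 = -0.00066693
B * (1/T - 1/T25) = 4117 * -0.00066693 = -2.7457
Rt = 100000 * exp(-2.7457) = 6420.1 ohm

6420.1 ohm


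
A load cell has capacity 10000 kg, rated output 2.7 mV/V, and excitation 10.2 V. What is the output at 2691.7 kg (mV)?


Vout = rated_output * Vex * (load / capacity).
Vout = 2.7 * 10.2 * (2691.7 / 10000)
Vout = 2.7 * 10.2 * 0.26917
Vout = 7.413 mV

7.413 mV


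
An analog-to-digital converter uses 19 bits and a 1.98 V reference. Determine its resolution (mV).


The resolution (LSB) of an ADC is Vref / 2^n.
LSB = 1.98 / 2^19
LSB = 1.98 / 524288
LSB = 3.78e-06 V = 0.00377655 mV

0.00377655 mV


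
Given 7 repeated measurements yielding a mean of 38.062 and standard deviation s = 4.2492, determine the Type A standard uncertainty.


The standard uncertainty for Type A evaluation is u = s / sqrt(n).
u = 4.2492 / sqrt(7)
u = 4.2492 / 2.6458
u = 1.606

1.606


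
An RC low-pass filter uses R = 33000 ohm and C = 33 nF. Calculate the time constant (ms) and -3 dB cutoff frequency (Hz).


Time constant: tau = R * C.
tau = 33000 * 3.30e-08 = 0.001089 s
tau = 1.089 ms
Cutoff frequency: fc = 1 / (2*pi*R*C).
fc = 1 / (2*pi*0.001089) = 146.15 Hz

tau = 1.089 ms, fc = 146.15 Hz


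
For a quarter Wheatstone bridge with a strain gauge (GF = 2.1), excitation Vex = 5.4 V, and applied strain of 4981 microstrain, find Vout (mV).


Quarter bridge output: Vout = (GF * epsilon * Vex) / 4.
Vout = (2.1 * 4981e-6 * 5.4) / 4
Vout = 0.05648454 / 4 V
Vout = 0.01412114 V = 14.1211 mV

14.1211 mV


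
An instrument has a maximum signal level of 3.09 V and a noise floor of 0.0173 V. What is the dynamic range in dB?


Dynamic range = 20 * log10(Vmax / Vnoise).
DR = 20 * log10(3.09 / 0.0173)
DR = 20 * log10(178.61)
DR = 45.04 dB

45.04 dB


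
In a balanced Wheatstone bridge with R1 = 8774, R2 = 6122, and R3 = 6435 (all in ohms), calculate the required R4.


At balance: R1*R4 = R2*R3, so R4 = R2*R3/R1.
R4 = 6122 * 6435 / 8774
R4 = 39395070 / 8774
R4 = 4489.98 ohm

4489.98 ohm


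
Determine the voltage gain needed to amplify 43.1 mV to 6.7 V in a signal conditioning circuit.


Gain = Vout / Vin (converting to same units).
G = 6.7 V / 43.1 mV
G = 6700.0 mV / 43.1 mV
G = 155.45

155.45


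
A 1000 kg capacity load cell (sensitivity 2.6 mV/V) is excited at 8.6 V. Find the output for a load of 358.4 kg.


Vout = rated_output * Vex * (load / capacity).
Vout = 2.6 * 8.6 * (358.4 / 1000)
Vout = 2.6 * 8.6 * 0.3584
Vout = 8.014 mV

8.014 mV


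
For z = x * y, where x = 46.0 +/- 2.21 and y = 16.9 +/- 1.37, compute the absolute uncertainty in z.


For a product z = x*y, the relative uncertainty is:
uz/z = sqrt((ux/x)^2 + (uy/y)^2)
Relative uncertainties: ux/x = 2.21/46.0 = 0.048043
uy/y = 1.37/16.9 = 0.081065
z = 46.0 * 16.9 = 777.4
uz = 777.4 * sqrt(0.048043^2 + 0.081065^2) = 73.256

73.256


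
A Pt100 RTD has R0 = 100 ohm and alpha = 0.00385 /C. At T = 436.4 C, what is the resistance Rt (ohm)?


The RTD equation: Rt = R0 * (1 + alpha * T).
Rt = 100 * (1 + 0.00385 * 436.4)
Rt = 100 * (1 + 1.68014)
Rt = 100 * 2.68014
Rt = 268.014 ohm

268.014 ohm


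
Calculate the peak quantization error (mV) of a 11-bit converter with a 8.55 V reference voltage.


The maximum quantization error is +/- LSB/2.
LSB = Vref / 2^n = 8.55 / 2048 = 0.0041748 V
Max error = LSB / 2 = 0.0041748 / 2 = 0.0020874 V
Max error = 2.0874 mV

2.0874 mV


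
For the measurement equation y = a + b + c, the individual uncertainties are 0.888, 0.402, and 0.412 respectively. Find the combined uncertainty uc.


For a sum of independent quantities, uc = sqrt(u1^2 + u2^2 + u3^2).
uc = sqrt(0.888^2 + 0.402^2 + 0.412^2)
uc = sqrt(0.788544 + 0.161604 + 0.169744)
uc = 1.0582

1.0582


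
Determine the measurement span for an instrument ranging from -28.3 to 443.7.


Span = upper range - lower range.
Span = 443.7 - (-28.3)
Span = 472.0

472.0


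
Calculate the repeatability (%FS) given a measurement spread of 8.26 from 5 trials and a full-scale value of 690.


Repeatability = (spread / full scale) * 100%.
R = (8.26 / 690) * 100
R = 1.197 %FS

1.197 %FS


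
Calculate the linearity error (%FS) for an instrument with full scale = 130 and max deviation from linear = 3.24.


Linearity error = (max deviation / full scale) * 100%.
Linearity = (3.24 / 130) * 100
Linearity = 2.492 %FS

2.492 %FS


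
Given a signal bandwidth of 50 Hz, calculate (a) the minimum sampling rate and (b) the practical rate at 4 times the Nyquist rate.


By Nyquist theorem, fs_min = 2 * fmax.
fs_min = 2 * 50 = 100 Hz
Practical rate = 4 * fs_min = 4 * 100 = 400 Hz

fs_min = 100 Hz, fs_practical = 400 Hz


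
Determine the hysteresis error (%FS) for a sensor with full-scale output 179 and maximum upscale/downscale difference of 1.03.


Hysteresis = (max difference / full scale) * 100%.
H = (1.03 / 179) * 100
H = 0.575 %FS

0.575 %FS


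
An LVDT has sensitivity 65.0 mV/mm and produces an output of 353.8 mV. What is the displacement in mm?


Displacement = Vout / sensitivity.
d = 353.8 / 65.0
d = 5.443 mm

5.443 mm


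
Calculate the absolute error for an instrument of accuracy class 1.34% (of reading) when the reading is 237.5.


Absolute error = (accuracy% / 100) * reading.
Error = (1.34 / 100) * 237.5
Error = 0.0134 * 237.5
Error = 3.1825

3.1825


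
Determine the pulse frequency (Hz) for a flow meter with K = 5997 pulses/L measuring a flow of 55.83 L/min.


Frequency = K * Q / 60 (converting L/min to L/s).
f = 5997 * 55.83 / 60
f = 334812.51 / 60
f = 5580.21 Hz

5580.21 Hz


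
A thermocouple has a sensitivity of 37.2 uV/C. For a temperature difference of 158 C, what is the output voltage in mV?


The thermocouple output V = sensitivity * dT.
V = 37.2 uV/C * 158 C
V = 5877.6 uV
V = 5.878 mV

5.878 mV


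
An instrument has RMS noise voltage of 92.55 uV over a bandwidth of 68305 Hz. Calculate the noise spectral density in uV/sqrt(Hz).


Noise spectral density = Vrms / sqrt(BW).
NSD = 92.55 / sqrt(68305)
NSD = 92.55 / 261.3523
NSD = 0.3541 uV/sqrt(Hz)

0.3541 uV/sqrt(Hz)


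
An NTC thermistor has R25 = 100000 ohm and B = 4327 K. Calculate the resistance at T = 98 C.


NTC thermistor equation: Rt = R25 * exp(B * (1/T - 1/T25)).
T in Kelvin: 371.15 K, T25 = 298.15 K
1/T - 1/T25 = 1/371.15 - 1/298.15 = -0.00065969
B * (1/T - 1/T25) = 4327 * -0.00065969 = -2.8545
Rt = 100000 * exp(-2.8545) = 5758.6 ohm

5758.6 ohm


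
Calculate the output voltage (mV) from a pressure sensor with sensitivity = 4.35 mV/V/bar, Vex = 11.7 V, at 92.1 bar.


Output = sensitivity * Vex * P.
Vout = 4.35 * 11.7 * 92.1
Vout = 50.895 * 92.1
Vout = 4687.43 mV

4687.43 mV


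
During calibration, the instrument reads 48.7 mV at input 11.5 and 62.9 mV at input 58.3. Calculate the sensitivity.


Sensitivity = (y2 - y1) / (x2 - x1).
S = (62.9 - 48.7) / (58.3 - 11.5)
S = 14.2 / 46.8
S = 0.3034 mV/unit

0.3034 mV/unit


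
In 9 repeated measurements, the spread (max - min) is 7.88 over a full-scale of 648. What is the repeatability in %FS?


Repeatability = (spread / full scale) * 100%.
R = (7.88 / 648) * 100
R = 1.216 %FS

1.216 %FS


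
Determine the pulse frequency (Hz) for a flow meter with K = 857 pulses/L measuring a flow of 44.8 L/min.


Frequency = K * Q / 60 (converting L/min to L/s).
f = 857 * 44.8 / 60
f = 38393.6 / 60
f = 639.89 Hz

639.89 Hz


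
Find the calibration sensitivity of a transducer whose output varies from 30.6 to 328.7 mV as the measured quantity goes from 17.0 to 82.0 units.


Sensitivity = (y2 - y1) / (x2 - x1).
S = (328.7 - 30.6) / (82.0 - 17.0)
S = 298.1 / 65.0
S = 4.5862 mV/unit

4.5862 mV/unit


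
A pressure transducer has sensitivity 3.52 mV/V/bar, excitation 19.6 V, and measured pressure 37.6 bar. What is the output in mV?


Output = sensitivity * Vex * P.
Vout = 3.52 * 19.6 * 37.6
Vout = 68.992 * 37.6
Vout = 2594.1 mV

2594.1 mV


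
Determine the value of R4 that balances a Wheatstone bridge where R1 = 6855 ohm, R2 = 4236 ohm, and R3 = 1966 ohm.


At balance: R1*R4 = R2*R3, so R4 = R2*R3/R1.
R4 = 4236 * 1966 / 6855
R4 = 8327976 / 6855
R4 = 1214.88 ohm

1214.88 ohm


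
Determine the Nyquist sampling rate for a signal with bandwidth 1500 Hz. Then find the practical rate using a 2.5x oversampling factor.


By Nyquist theorem, fs_min = 2 * fmax.
fs_min = 2 * 1500 = 3000 Hz
Practical rate = 2.5 * fs_min = 2.5 * 3000 = 7500 Hz

fs_min = 3000 Hz, fs_practical = 7500 Hz


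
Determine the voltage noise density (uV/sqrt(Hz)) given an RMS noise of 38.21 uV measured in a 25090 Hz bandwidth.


Noise spectral density = Vrms / sqrt(BW).
NSD = 38.21 / sqrt(25090)
NSD = 38.21 / 158.3982
NSD = 0.2412 uV/sqrt(Hz)

0.2412 uV/sqrt(Hz)


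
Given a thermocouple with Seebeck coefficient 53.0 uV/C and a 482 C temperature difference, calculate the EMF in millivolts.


The thermocouple output V = sensitivity * dT.
V = 53.0 uV/C * 482 C
V = 25546.0 uV
V = 25.546 mV

25.546 mV


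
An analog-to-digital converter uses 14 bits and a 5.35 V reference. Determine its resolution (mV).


The resolution (LSB) of an ADC is Vref / 2^n.
LSB = 5.35 / 2^14
LSB = 5.35 / 16384
LSB = 0.00032654 V = 0.32653809 mV

0.32653809 mV


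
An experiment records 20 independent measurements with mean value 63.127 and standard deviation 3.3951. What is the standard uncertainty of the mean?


The standard uncertainty for Type A evaluation is u = s / sqrt(n).
u = 3.3951 / sqrt(20)
u = 3.3951 / 4.4721
u = 0.7592

0.7592


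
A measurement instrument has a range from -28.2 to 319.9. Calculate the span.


Span = upper range - lower range.
Span = 319.9 - (-28.2)
Span = 348.1

348.1


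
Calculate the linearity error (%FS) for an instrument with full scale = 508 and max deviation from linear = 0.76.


Linearity error = (max deviation / full scale) * 100%.
Linearity = (0.76 / 508) * 100
Linearity = 0.15 %FS

0.15 %FS


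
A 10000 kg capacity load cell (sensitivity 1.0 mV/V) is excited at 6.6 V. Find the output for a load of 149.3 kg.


Vout = rated_output * Vex * (load / capacity).
Vout = 1.0 * 6.6 * (149.3 / 10000)
Vout = 1.0 * 6.6 * 0.01493
Vout = 0.099 mV

0.099 mV


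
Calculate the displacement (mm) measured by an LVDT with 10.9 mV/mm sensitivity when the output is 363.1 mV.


Displacement = Vout / sensitivity.
d = 363.1 / 10.9
d = 33.312 mm

33.312 mm


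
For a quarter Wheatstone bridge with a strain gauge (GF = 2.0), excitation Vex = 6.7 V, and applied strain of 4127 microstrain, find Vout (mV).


Quarter bridge output: Vout = (GF * epsilon * Vex) / 4.
Vout = (2.0 * 4127e-6 * 6.7) / 4
Vout = 0.0553018 / 4 V
Vout = 0.01382545 V = 13.8255 mV

13.8255 mV


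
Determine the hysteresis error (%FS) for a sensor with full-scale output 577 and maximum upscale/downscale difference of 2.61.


Hysteresis = (max difference / full scale) * 100%.
H = (2.61 / 577) * 100
H = 0.452 %FS

0.452 %FS


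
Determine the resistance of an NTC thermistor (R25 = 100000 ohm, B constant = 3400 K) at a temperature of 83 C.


NTC thermistor equation: Rt = R25 * exp(B * (1/T - 1/T25)).
T in Kelvin: 356.15 K, T25 = 298.15 K
1/T - 1/T25 = 1/356.15 - 1/298.15 = -0.00054621
B * (1/T - 1/T25) = 3400 * -0.00054621 = -1.8571
Rt = 100000 * exp(-1.8571) = 15612.2 ohm

15612.2 ohm


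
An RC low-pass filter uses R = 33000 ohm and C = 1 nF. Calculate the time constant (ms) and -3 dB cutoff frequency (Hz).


Time constant: tau = R * C.
tau = 33000 * 1.00e-09 = 3.3e-05 s
tau = 0.033 ms
Cutoff frequency: fc = 1 / (2*pi*R*C).
fc = 1 / (2*pi*3.3e-05) = 4822.88 Hz

tau = 0.033 ms, fc = 4822.88 Hz


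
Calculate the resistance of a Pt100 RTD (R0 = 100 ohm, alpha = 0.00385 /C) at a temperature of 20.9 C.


The RTD equation: Rt = R0 * (1 + alpha * T).
Rt = 100 * (1 + 0.00385 * 20.9)
Rt = 100 * (1 + 0.080465)
Rt = 100 * 1.080465
Rt = 108.046 ohm

108.046 ohm


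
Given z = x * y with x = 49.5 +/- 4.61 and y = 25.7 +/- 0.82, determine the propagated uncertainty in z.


For a product z = x*y, the relative uncertainty is:
uz/z = sqrt((ux/x)^2 + (uy/y)^2)
Relative uncertainties: ux/x = 4.61/49.5 = 0.093131
uy/y = 0.82/25.7 = 0.031907
z = 49.5 * 25.7 = 1272.1
uz = 1272.1 * sqrt(0.093131^2 + 0.031907^2) = 125.237

125.237


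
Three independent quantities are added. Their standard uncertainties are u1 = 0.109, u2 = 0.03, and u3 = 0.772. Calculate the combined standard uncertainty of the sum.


For a sum of independent quantities, uc = sqrt(u1^2 + u2^2 + u3^2).
uc = sqrt(0.109^2 + 0.03^2 + 0.772^2)
uc = sqrt(0.011881 + 0.0009 + 0.595984)
uc = 0.7802

0.7802


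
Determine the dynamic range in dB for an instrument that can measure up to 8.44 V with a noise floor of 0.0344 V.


Dynamic range = 20 * log10(Vmax / Vnoise).
DR = 20 * log10(8.44 / 0.0344)
DR = 20 * log10(245.35)
DR = 47.8 dB

47.8 dB


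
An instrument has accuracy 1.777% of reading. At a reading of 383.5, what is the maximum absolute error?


Absolute error = (accuracy% / 100) * reading.
Error = (1.777 / 100) * 383.5
Error = 0.01777 * 383.5
Error = 6.8148

6.8148


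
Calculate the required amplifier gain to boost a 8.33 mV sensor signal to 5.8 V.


Gain = Vout / Vin (converting to same units).
G = 5.8 V / 8.33 mV
G = 5800.0 mV / 8.33 mV
G = 696.28

696.28


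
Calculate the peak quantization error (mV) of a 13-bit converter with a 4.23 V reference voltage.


The maximum quantization error is +/- LSB/2.
LSB = Vref / 2^n = 4.23 / 8192 = 0.00051636 V
Max error = LSB / 2 = 0.00051636 / 2 = 0.00025818 V
Max error = 0.2582 mV

0.2582 mV


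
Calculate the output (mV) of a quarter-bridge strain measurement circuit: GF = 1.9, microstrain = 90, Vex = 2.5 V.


Quarter bridge output: Vout = (GF * epsilon * Vex) / 4.
Vout = (1.9 * 90e-6 * 2.5) / 4
Vout = 0.0004275 / 4 V
Vout = 0.00010687 V = 0.1069 mV

0.1069 mV


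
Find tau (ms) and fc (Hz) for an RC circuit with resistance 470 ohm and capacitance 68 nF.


Time constant: tau = R * C.
tau = 470 * 6.80e-08 = 3.196e-05 s
tau = 0.032 ms
Cutoff frequency: fc = 1 / (2*pi*R*C).
fc = 1 / (2*pi*3.196e-05) = 4979.82 Hz

tau = 0.032 ms, fc = 4979.82 Hz


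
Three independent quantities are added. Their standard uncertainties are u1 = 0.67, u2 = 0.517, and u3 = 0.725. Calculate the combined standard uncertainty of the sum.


For a sum of independent quantities, uc = sqrt(u1^2 + u2^2 + u3^2).
uc = sqrt(0.67^2 + 0.517^2 + 0.725^2)
uc = sqrt(0.4489 + 0.267289 + 0.525625)
uc = 1.1144

1.1144


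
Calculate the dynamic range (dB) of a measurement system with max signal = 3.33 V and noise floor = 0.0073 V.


Dynamic range = 20 * log10(Vmax / Vnoise).
DR = 20 * log10(3.33 / 0.0073)
DR = 20 * log10(456.16)
DR = 53.18 dB

53.18 dB


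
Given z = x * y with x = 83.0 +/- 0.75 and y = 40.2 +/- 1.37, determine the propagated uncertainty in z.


For a product z = x*y, the relative uncertainty is:
uz/z = sqrt((ux/x)^2 + (uy/y)^2)
Relative uncertainties: ux/x = 0.75/83.0 = 0.009036
uy/y = 1.37/40.2 = 0.03408
z = 83.0 * 40.2 = 3336.6
uz = 3336.6 * sqrt(0.009036^2 + 0.03408^2) = 117.639

117.639


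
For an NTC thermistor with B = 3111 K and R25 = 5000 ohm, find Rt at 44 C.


NTC thermistor equation: Rt = R25 * exp(B * (1/T - 1/T25)).
T in Kelvin: 317.15 K, T25 = 298.15 K
1/T - 1/T25 = 1/317.15 - 1/298.15 = -0.00020093
B * (1/T - 1/T25) = 3111 * -0.00020093 = -0.6251
Rt = 5000 * exp(-0.6251) = 2676.0 ohm

2676.0 ohm


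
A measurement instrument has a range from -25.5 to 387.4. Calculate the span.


Span = upper range - lower range.
Span = 387.4 - (-25.5)
Span = 412.9

412.9


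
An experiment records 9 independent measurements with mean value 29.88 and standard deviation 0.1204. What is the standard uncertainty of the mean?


The standard uncertainty for Type A evaluation is u = s / sqrt(n).
u = 0.1204 / sqrt(9)
u = 0.1204 / 3.0
u = 0.0401

0.0401


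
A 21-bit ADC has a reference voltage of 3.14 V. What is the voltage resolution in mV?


The resolution (LSB) of an ADC is Vref / 2^n.
LSB = 3.14 / 2^21
LSB = 3.14 / 2097152
LSB = 1.5e-06 V = 0.00149727 mV

0.00149727 mV


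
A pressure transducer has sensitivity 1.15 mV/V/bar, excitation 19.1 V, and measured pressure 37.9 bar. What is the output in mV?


Output = sensitivity * Vex * P.
Vout = 1.15 * 19.1 * 37.9
Vout = 21.965 * 37.9
Vout = 832.47 mV

832.47 mV


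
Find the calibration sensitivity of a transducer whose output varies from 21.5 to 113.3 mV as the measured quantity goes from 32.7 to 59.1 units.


Sensitivity = (y2 - y1) / (x2 - x1).
S = (113.3 - 21.5) / (59.1 - 32.7)
S = 91.8 / 26.4
S = 3.4773 mV/unit

3.4773 mV/unit


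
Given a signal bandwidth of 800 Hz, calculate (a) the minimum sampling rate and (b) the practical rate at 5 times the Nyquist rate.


By Nyquist theorem, fs_min = 2 * fmax.
fs_min = 2 * 800 = 1600 Hz
Practical rate = 5 * fs_min = 5 * 1600 = 8000 Hz

fs_min = 1600 Hz, fs_practical = 8000 Hz


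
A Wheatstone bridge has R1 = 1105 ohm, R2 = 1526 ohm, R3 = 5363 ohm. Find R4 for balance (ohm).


At balance: R1*R4 = R2*R3, so R4 = R2*R3/R1.
R4 = 1526 * 5363 / 1105
R4 = 8183938 / 1105
R4 = 7406.28 ohm

7406.28 ohm


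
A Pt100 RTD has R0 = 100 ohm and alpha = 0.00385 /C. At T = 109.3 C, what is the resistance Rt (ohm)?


The RTD equation: Rt = R0 * (1 + alpha * T).
Rt = 100 * (1 + 0.00385 * 109.3)
Rt = 100 * (1 + 0.420805)
Rt = 100 * 1.420805
Rt = 142.081 ohm

142.081 ohm


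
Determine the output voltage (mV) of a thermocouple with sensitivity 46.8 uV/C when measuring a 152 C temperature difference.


The thermocouple output V = sensitivity * dT.
V = 46.8 uV/C * 152 C
V = 7113.6 uV
V = 7.114 mV

7.114 mV


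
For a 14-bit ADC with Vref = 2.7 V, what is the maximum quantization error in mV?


The maximum quantization error is +/- LSB/2.
LSB = Vref / 2^n = 2.7 / 16384 = 0.00016479 V
Max error = LSB / 2 = 0.00016479 / 2 = 8.24e-05 V
Max error = 0.0824 mV

0.0824 mV


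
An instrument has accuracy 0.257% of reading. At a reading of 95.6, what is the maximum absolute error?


Absolute error = (accuracy% / 100) * reading.
Error = (0.257 / 100) * 95.6
Error = 0.00257 * 95.6
Error = 0.2457

0.2457


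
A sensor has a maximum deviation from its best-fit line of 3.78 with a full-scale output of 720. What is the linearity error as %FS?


Linearity error = (max deviation / full scale) * 100%.
Linearity = (3.78 / 720) * 100
Linearity = 0.525 %FS

0.525 %FS


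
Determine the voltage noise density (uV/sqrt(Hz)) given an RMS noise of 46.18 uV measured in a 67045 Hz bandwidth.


Noise spectral density = Vrms / sqrt(BW).
NSD = 46.18 / sqrt(67045)
NSD = 46.18 / 258.9305
NSD = 0.1783 uV/sqrt(Hz)

0.1783 uV/sqrt(Hz)


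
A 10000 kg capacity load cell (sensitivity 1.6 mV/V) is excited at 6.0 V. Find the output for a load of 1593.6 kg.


Vout = rated_output * Vex * (load / capacity).
Vout = 1.6 * 6.0 * (1593.6 / 10000)
Vout = 1.6 * 6.0 * 0.15936
Vout = 1.53 mV

1.53 mV


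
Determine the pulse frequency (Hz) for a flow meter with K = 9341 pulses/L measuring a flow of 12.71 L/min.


Frequency = K * Q / 60 (converting L/min to L/s).
f = 9341 * 12.71 / 60
f = 118724.11 / 60
f = 1978.74 Hz

1978.74 Hz


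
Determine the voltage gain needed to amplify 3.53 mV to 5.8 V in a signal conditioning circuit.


Gain = Vout / Vin (converting to same units).
G = 5.8 V / 3.53 mV
G = 5800.0 mV / 3.53 mV
G = 1643.06

1643.06


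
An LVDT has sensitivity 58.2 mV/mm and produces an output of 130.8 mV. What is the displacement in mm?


Displacement = Vout / sensitivity.
d = 130.8 / 58.2
d = 2.247 mm

2.247 mm


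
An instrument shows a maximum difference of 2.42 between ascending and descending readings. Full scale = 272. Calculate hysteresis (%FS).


Hysteresis = (max difference / full scale) * 100%.
H = (2.42 / 272) * 100
H = 0.89 %FS

0.89 %FS


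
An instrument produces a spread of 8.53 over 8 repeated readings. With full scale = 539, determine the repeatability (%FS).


Repeatability = (spread / full scale) * 100%.
R = (8.53 / 539) * 100
R = 1.583 %FS

1.583 %FS


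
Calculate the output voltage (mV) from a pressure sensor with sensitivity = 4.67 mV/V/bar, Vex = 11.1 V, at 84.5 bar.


Output = sensitivity * Vex * P.
Vout = 4.67 * 11.1 * 84.5
Vout = 51.837 * 84.5
Vout = 4380.23 mV

4380.23 mV


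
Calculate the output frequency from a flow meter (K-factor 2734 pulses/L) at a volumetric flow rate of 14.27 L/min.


Frequency = K * Q / 60 (converting L/min to L/s).
f = 2734 * 14.27 / 60
f = 39014.18 / 60
f = 650.24 Hz

650.24 Hz


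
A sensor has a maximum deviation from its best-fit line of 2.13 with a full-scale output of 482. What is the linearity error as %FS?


Linearity error = (max deviation / full scale) * 100%.
Linearity = (2.13 / 482) * 100
Linearity = 0.442 %FS

0.442 %FS


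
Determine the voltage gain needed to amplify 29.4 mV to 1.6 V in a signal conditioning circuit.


Gain = Vout / Vin (converting to same units).
G = 1.6 V / 29.4 mV
G = 1600.0 mV / 29.4 mV
G = 54.42

54.42


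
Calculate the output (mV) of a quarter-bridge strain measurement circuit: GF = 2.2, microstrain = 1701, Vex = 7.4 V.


Quarter bridge output: Vout = (GF * epsilon * Vex) / 4.
Vout = (2.2 * 1701e-6 * 7.4) / 4
Vout = 0.02769228 / 4 V
Vout = 0.00692307 V = 6.9231 mV

6.9231 mV


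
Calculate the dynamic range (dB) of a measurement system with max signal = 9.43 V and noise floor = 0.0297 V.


Dynamic range = 20 * log10(Vmax / Vnoise).
DR = 20 * log10(9.43 / 0.0297)
DR = 20 * log10(317.51)
DR = 50.04 dB

50.04 dB


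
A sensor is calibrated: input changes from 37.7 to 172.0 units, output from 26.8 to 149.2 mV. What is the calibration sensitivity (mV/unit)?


Sensitivity = (y2 - y1) / (x2 - x1).
S = (149.2 - 26.8) / (172.0 - 37.7)
S = 122.4 / 134.3
S = 0.9114 mV/unit

0.9114 mV/unit


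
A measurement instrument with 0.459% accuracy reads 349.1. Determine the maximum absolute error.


Absolute error = (accuracy% / 100) * reading.
Error = (0.459 / 100) * 349.1
Error = 0.00459 * 349.1
Error = 1.6024

1.6024


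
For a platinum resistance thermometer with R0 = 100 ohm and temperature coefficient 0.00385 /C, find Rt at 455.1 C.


The RTD equation: Rt = R0 * (1 + alpha * T).
Rt = 100 * (1 + 0.00385 * 455.1)
Rt = 100 * (1 + 1.752135)
Rt = 100 * 2.752135
Rt = 275.214 ohm

275.214 ohm


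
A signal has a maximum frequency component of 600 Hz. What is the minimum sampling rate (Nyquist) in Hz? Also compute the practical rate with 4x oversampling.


By Nyquist theorem, fs_min = 2 * fmax.
fs_min = 2 * 600 = 1200 Hz
Practical rate = 4 * fs_min = 4 * 1200 = 4800 Hz

fs_min = 1200 Hz, fs_practical = 4800 Hz


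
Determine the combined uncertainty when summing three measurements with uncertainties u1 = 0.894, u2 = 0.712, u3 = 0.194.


For a sum of independent quantities, uc = sqrt(u1^2 + u2^2 + u3^2).
uc = sqrt(0.894^2 + 0.712^2 + 0.194^2)
uc = sqrt(0.799236 + 0.506944 + 0.037636)
uc = 1.1592

1.1592


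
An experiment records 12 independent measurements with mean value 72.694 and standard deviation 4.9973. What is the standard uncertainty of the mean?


The standard uncertainty for Type A evaluation is u = s / sqrt(n).
u = 4.9973 / sqrt(12)
u = 4.9973 / 3.4641
u = 1.4426

1.4426


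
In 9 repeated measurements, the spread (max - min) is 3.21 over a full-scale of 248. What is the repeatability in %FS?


Repeatability = (spread / full scale) * 100%.
R = (3.21 / 248) * 100
R = 1.294 %FS

1.294 %FS


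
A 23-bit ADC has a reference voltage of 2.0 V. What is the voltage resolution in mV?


The resolution (LSB) of an ADC is Vref / 2^n.
LSB = 2.0 / 2^23
LSB = 2.0 / 8388608
LSB = 2.4e-07 V = 0.00023842 mV

0.00023842 mV


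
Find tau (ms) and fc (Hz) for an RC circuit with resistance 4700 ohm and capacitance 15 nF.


Time constant: tau = R * C.
tau = 4700 * 1.50e-08 = 7.05e-05 s
tau = 0.0705 ms
Cutoff frequency: fc = 1 / (2*pi*R*C).
fc = 1 / (2*pi*7.05e-05) = 2257.52 Hz

tau = 0.0705 ms, fc = 2257.52 Hz


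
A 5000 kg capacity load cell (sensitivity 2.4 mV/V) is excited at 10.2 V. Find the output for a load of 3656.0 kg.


Vout = rated_output * Vex * (load / capacity).
Vout = 2.4 * 10.2 * (3656.0 / 5000)
Vout = 2.4 * 10.2 * 0.7312
Vout = 17.9 mV

17.9 mV


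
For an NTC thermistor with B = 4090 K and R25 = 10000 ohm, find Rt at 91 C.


NTC thermistor equation: Rt = R25 * exp(B * (1/T - 1/T25)).
T in Kelvin: 364.15 K, T25 = 298.15 K
1/T - 1/T25 = 1/364.15 - 1/298.15 = -0.0006079
B * (1/T - 1/T25) = 4090 * -0.0006079 = -2.4863
Rt = 10000 * exp(-2.4863) = 832.2 ohm

832.2 ohm


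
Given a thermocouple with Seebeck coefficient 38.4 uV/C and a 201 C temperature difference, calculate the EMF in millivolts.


The thermocouple output V = sensitivity * dT.
V = 38.4 uV/C * 201 C
V = 7718.4 uV
V = 7.718 mV

7.718 mV


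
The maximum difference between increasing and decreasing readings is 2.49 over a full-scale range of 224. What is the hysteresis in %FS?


Hysteresis = (max difference / full scale) * 100%.
H = (2.49 / 224) * 100
H = 1.112 %FS

1.112 %FS


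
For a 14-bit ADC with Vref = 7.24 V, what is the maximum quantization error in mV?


The maximum quantization error is +/- LSB/2.
LSB = Vref / 2^n = 7.24 / 16384 = 0.00044189 V
Max error = LSB / 2 = 0.00044189 / 2 = 0.00022095 V
Max error = 0.2209 mV

0.2209 mV


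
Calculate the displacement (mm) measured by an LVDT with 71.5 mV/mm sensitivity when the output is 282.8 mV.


Displacement = Vout / sensitivity.
d = 282.8 / 71.5
d = 3.955 mm

3.955 mm


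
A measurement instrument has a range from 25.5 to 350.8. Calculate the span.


Span = upper range - lower range.
Span = 350.8 - (25.5)
Span = 325.3

325.3


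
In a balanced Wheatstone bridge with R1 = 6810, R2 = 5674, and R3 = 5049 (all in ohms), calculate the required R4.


At balance: R1*R4 = R2*R3, so R4 = R2*R3/R1.
R4 = 5674 * 5049 / 6810
R4 = 28648026 / 6810
R4 = 4206.76 ohm

4206.76 ohm


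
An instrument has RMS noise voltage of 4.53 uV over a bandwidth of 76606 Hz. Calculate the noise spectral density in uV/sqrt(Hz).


Noise spectral density = Vrms / sqrt(BW).
NSD = 4.53 / sqrt(76606)
NSD = 4.53 / 276.7779
NSD = 0.0164 uV/sqrt(Hz)

0.0164 uV/sqrt(Hz)


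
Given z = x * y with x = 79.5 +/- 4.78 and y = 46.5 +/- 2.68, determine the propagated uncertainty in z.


For a product z = x*y, the relative uncertainty is:
uz/z = sqrt((ux/x)^2 + (uy/y)^2)
Relative uncertainties: ux/x = 4.78/79.5 = 0.060126
uy/y = 2.68/46.5 = 0.057634
z = 79.5 * 46.5 = 3696.8
uz = 3696.8 * sqrt(0.060126^2 + 0.057634^2) = 307.894

307.894


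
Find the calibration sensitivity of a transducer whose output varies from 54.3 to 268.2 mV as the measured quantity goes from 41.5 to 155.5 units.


Sensitivity = (y2 - y1) / (x2 - x1).
S = (268.2 - 54.3) / (155.5 - 41.5)
S = 213.9 / 114.0
S = 1.8763 mV/unit

1.8763 mV/unit


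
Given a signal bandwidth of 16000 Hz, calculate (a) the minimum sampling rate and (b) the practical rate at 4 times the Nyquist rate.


By Nyquist theorem, fs_min = 2 * fmax.
fs_min = 2 * 16000 = 32000 Hz
Practical rate = 4 * fs_min = 4 * 32000 = 128000 Hz

fs_min = 32000 Hz, fs_practical = 128000 Hz


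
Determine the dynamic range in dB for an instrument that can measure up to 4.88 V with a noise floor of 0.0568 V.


Dynamic range = 20 * log10(Vmax / Vnoise).
DR = 20 * log10(4.88 / 0.0568)
DR = 20 * log10(85.92)
DR = 38.68 dB

38.68 dB


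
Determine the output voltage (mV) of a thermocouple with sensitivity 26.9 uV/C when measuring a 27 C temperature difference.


The thermocouple output V = sensitivity * dT.
V = 26.9 uV/C * 27 C
V = 726.3 uV
V = 0.726 mV

0.726 mV


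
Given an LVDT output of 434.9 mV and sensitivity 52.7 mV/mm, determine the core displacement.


Displacement = Vout / sensitivity.
d = 434.9 / 52.7
d = 8.252 mm

8.252 mm


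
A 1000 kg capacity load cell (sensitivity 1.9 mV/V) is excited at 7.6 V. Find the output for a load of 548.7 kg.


Vout = rated_output * Vex * (load / capacity).
Vout = 1.9 * 7.6 * (548.7 / 1000)
Vout = 1.9 * 7.6 * 0.5487
Vout = 7.923 mV

7.923 mV


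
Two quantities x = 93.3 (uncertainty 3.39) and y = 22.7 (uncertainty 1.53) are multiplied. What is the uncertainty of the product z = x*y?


For a product z = x*y, the relative uncertainty is:
uz/z = sqrt((ux/x)^2 + (uy/y)^2)
Relative uncertainties: ux/x = 3.39/93.3 = 0.036334
uy/y = 1.53/22.7 = 0.067401
z = 93.3 * 22.7 = 2117.9
uz = 2117.9 * sqrt(0.036334^2 + 0.067401^2) = 162.17

162.17


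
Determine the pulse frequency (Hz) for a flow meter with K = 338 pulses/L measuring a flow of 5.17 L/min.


Frequency = K * Q / 60 (converting L/min to L/s).
f = 338 * 5.17 / 60
f = 1747.46 / 60
f = 29.12 Hz

29.12 Hz


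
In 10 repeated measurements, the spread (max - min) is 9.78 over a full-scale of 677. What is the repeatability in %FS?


Repeatability = (spread / full scale) * 100%.
R = (9.78 / 677) * 100
R = 1.445 %FS

1.445 %FS


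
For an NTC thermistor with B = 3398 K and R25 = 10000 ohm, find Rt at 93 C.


NTC thermistor equation: Rt = R25 * exp(B * (1/T - 1/T25)).
T in Kelvin: 366.15 K, T25 = 298.15 K
1/T - 1/T25 = 1/366.15 - 1/298.15 = -0.0006229
B * (1/T - 1/T25) = 3398 * -0.0006229 = -2.1166
Rt = 10000 * exp(-2.1166) = 1204.4 ohm

1204.4 ohm


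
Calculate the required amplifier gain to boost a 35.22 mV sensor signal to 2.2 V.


Gain = Vout / Vin (converting to same units).
G = 2.2 V / 35.22 mV
G = 2200.0 mV / 35.22 mV
G = 62.46

62.46


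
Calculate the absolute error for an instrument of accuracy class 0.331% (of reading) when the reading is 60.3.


Absolute error = (accuracy% / 100) * reading.
Error = (0.331 / 100) * 60.3
Error = 0.00331 * 60.3
Error = 0.1996

0.1996


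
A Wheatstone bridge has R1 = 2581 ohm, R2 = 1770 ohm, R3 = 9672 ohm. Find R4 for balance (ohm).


At balance: R1*R4 = R2*R3, so R4 = R2*R3/R1.
R4 = 1770 * 9672 / 2581
R4 = 17119440 / 2581
R4 = 6632.87 ohm

6632.87 ohm


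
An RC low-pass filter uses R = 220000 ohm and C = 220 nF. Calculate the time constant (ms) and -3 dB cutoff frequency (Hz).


Time constant: tau = R * C.
tau = 220000 * 2.20e-07 = 0.0484 s
tau = 48.4 ms
Cutoff frequency: fc = 1 / (2*pi*R*C).
fc = 1 / (2*pi*0.0484) = 3.29 Hz

tau = 48.4 ms, fc = 3.29 Hz


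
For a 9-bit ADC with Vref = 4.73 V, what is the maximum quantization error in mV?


The maximum quantization error is +/- LSB/2.
LSB = Vref / 2^n = 4.73 / 512 = 0.00923828 V
Max error = LSB / 2 = 0.00923828 / 2 = 0.00461914 V
Max error = 4.6191 mV

4.6191 mV


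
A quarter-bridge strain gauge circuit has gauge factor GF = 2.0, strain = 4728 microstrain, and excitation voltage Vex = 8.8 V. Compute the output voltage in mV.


Quarter bridge output: Vout = (GF * epsilon * Vex) / 4.
Vout = (2.0 * 4728e-6 * 8.8) / 4
Vout = 0.0832128 / 4 V
Vout = 0.0208032 V = 20.8032 mV

20.8032 mV


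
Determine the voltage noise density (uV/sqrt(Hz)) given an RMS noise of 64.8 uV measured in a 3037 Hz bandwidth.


Noise spectral density = Vrms / sqrt(BW).
NSD = 64.8 / sqrt(3037)
NSD = 64.8 / 55.109
NSD = 1.1759 uV/sqrt(Hz)

1.1759 uV/sqrt(Hz)


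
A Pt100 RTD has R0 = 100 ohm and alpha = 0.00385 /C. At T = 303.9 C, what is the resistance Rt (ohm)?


The RTD equation: Rt = R0 * (1 + alpha * T).
Rt = 100 * (1 + 0.00385 * 303.9)
Rt = 100 * (1 + 1.170015)
Rt = 100 * 2.170015
Rt = 217.002 ohm

217.002 ohm


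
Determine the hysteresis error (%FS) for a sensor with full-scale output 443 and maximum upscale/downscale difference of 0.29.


Hysteresis = (max difference / full scale) * 100%.
H = (0.29 / 443) * 100
H = 0.065 %FS

0.065 %FS


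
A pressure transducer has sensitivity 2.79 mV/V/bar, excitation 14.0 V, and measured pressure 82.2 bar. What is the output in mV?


Output = sensitivity * Vex * P.
Vout = 2.79 * 14.0 * 82.2
Vout = 39.06 * 82.2
Vout = 3210.73 mV

3210.73 mV


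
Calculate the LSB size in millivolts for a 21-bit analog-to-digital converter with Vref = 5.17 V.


The resolution (LSB) of an ADC is Vref / 2^n.
LSB = 5.17 / 2^21
LSB = 5.17 / 2097152
LSB = 2.47e-06 V = 0.00246525 mV

0.00246525 mV


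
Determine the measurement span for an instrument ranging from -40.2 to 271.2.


Span = upper range - lower range.
Span = 271.2 - (-40.2)
Span = 311.4

311.4


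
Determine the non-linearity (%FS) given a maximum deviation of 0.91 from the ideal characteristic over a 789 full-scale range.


Linearity error = (max deviation / full scale) * 100%.
Linearity = (0.91 / 789) * 100
Linearity = 0.115 %FS

0.115 %FS


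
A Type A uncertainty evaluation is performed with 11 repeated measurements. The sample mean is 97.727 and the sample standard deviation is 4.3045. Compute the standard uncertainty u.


The standard uncertainty for Type A evaluation is u = s / sqrt(n).
u = 4.3045 / sqrt(11)
u = 4.3045 / 3.3166
u = 1.2979

1.2979


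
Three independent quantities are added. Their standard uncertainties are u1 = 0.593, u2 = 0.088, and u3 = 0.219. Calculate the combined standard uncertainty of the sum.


For a sum of independent quantities, uc = sqrt(u1^2 + u2^2 + u3^2).
uc = sqrt(0.593^2 + 0.088^2 + 0.219^2)
uc = sqrt(0.351649 + 0.007744 + 0.047961)
uc = 0.6382

0.6382


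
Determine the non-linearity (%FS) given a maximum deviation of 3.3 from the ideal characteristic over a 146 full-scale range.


Linearity error = (max deviation / full scale) * 100%.
Linearity = (3.3 / 146) * 100
Linearity = 2.26 %FS

2.26 %FS


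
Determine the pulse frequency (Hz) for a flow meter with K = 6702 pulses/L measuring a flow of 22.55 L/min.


Frequency = K * Q / 60 (converting L/min to L/s).
f = 6702 * 22.55 / 60
f = 151130.1 / 60
f = 2518.84 Hz

2518.84 Hz


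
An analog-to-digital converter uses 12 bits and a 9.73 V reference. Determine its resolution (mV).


The resolution (LSB) of an ADC is Vref / 2^n.
LSB = 9.73 / 2^12
LSB = 9.73 / 4096
LSB = 0.00237549 V = 2.37548828 mV

2.37548828 mV


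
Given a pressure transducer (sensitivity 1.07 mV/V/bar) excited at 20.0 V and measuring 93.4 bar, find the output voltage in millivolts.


Output = sensitivity * Vex * P.
Vout = 1.07 * 20.0 * 93.4
Vout = 21.4 * 93.4
Vout = 1998.76 mV

1998.76 mV


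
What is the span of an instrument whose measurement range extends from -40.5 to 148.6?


Span = upper range - lower range.
Span = 148.6 - (-40.5)
Span = 189.1

189.1


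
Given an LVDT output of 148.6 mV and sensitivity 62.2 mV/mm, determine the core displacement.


Displacement = Vout / sensitivity.
d = 148.6 / 62.2
d = 2.389 mm

2.389 mm


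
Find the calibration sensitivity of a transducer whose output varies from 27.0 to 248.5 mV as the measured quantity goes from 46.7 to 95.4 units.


Sensitivity = (y2 - y1) / (x2 - x1).
S = (248.5 - 27.0) / (95.4 - 46.7)
S = 221.5 / 48.7
S = 4.5483 mV/unit

4.5483 mV/unit


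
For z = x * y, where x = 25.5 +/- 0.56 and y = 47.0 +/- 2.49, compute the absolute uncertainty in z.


For a product z = x*y, the relative uncertainty is:
uz/z = sqrt((ux/x)^2 + (uy/y)^2)
Relative uncertainties: ux/x = 0.56/25.5 = 0.021961
uy/y = 2.49/47.0 = 0.052979
z = 25.5 * 47.0 = 1198.5
uz = 1198.5 * sqrt(0.021961^2 + 0.052979^2) = 68.734

68.734


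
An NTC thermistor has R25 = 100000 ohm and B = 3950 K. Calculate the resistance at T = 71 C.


NTC thermistor equation: Rt = R25 * exp(B * (1/T - 1/T25)).
T in Kelvin: 344.15 K, T25 = 298.15 K
1/T - 1/T25 = 1/344.15 - 1/298.15 = -0.00044831
B * (1/T - 1/T25) = 3950 * -0.00044831 = -1.7708
Rt = 100000 * exp(-1.7708) = 17019.5 ohm

17019.5 ohm


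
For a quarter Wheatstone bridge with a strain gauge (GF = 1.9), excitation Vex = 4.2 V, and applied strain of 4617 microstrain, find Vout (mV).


Quarter bridge output: Vout = (GF * epsilon * Vex) / 4.
Vout = (1.9 * 4617e-6 * 4.2) / 4
Vout = 0.03684366 / 4 V
Vout = 0.00921091 V = 9.2109 mV

9.2109 mV
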